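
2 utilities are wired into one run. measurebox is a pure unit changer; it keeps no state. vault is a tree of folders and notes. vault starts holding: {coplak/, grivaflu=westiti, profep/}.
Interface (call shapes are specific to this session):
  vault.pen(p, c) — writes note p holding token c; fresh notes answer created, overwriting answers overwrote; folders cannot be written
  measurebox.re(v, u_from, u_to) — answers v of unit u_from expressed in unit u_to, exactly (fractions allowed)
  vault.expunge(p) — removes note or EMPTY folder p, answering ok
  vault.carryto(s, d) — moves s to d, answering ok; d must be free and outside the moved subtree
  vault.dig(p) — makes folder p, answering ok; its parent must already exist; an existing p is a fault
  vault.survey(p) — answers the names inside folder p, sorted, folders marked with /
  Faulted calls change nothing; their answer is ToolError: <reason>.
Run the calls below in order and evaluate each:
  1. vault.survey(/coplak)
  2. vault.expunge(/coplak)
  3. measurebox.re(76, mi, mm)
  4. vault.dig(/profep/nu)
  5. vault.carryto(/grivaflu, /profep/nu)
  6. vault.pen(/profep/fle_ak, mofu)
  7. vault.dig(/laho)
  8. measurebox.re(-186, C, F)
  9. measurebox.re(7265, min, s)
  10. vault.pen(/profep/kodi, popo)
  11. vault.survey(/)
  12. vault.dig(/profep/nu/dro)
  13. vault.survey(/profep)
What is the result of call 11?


Answer: [grivaflu, laho/, profep/]

Derivation:
CALL survey[p→/coplak]
RET  []
CALL expunge[p→/coplak]
RET  ok
CALL re[v→76; u_from→mi; u_to→mm]
RET  122310144
CALL dig[p→/profep/nu]
RET  ok
CALL carryto[s→/grivaflu; d→/profep/nu]
RET  ToolError: exists
CALL pen[p→/profep/fle_ak; c→mofu]
RET  created
CALL dig[p→/laho]
RET  ok
CALL re[v→-186; u_from→C; u_to→F]
RET  -1514/5
CALL re[v→7265; u_from→min; u_to→s]
RET  435900
CALL pen[p→/profep/kodi; c→popo]
RET  created
CALL survey[p→/]
RET  [grivaflu, laho/, profep/]
CALL dig[p→/profep/nu/dro]
RET  ok
CALL survey[p→/profep]
RET  [fle_ak, kodi, nu/]


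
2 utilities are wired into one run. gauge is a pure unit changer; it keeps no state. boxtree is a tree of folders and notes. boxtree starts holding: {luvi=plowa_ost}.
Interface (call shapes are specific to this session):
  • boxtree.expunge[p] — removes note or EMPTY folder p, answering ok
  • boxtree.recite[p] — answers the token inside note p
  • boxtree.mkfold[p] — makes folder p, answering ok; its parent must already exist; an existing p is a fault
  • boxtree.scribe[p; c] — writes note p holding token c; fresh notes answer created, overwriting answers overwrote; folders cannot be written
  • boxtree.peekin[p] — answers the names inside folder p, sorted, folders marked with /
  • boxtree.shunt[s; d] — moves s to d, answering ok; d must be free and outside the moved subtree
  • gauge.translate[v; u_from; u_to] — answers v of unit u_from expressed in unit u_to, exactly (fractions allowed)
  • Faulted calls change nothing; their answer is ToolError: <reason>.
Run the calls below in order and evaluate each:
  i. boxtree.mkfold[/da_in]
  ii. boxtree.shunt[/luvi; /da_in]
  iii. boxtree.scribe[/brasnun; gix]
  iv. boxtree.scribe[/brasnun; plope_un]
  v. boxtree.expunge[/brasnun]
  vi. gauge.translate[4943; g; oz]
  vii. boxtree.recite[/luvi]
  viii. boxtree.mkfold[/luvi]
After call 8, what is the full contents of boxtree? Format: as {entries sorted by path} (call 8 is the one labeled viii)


Answer: {da_in/, luvi=plowa_ost}

Derivation:
Calling boxtree.mkfold(p→/da_in), — result: ok.
Then boxtree.shunt(s→/luvi, d→/da_in): ToolError: exists.
I call boxtree.scribe(p→/brasnun, c→gix), and get created.
I use boxtree.scribe(p→/brasnun, c→plope_un), which returns overwrote.
Calling boxtree.expunge(p→/brasnun), which returns ok.
Invoking gauge.translate(v→4943, u_from→g, u_to→oz), giving 7908800000/45359237.
I use boxtree.recite(p→/luvi), and get plowa_ost.
I try boxtree.mkfold(p→/luvi): ToolError: exists.


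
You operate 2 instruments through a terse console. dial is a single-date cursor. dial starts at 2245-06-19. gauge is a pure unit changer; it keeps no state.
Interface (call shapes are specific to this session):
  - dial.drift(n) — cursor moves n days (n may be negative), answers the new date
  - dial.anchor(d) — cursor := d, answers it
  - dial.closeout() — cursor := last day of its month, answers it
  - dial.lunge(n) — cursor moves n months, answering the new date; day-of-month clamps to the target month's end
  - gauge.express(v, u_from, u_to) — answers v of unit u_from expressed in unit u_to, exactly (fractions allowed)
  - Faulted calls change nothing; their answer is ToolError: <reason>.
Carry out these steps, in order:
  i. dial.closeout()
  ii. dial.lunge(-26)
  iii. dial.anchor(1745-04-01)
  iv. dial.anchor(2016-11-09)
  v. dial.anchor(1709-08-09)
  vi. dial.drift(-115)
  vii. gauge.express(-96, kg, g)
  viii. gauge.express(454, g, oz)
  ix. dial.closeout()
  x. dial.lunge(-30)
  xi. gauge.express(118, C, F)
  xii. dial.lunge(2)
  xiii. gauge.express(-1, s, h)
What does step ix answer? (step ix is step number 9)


Answer: 1709-04-30

Derivation:
I use dial.closeout(), and see 2245-06-30.
I call dial.lunge(n='-26'), and get 2243-04-30.
I try dial.anchor(d='1745-04-01'), and get 1745-04-01.
Now I run dial.anchor(d='2016-11-09'): 2016-11-09.
I call dial.anchor(d='1709-08-09'), and get 1709-08-09.
Invoking dial.drift(n='-115'), giving 1709-04-16.
Invoking gauge.express(v='-96', u_from='kg', u_to='g'), which returns -96000.
I invoke gauge.express(v='454', u_from='g', u_to='oz'), and get 726400000/45359237.
Invoking dial.closeout(), yielding 1709-04-30.
Then dial.lunge(n='-30'), and observe 1706-10-30.
I call gauge.express(v='118', u_from='C', u_to='F'), — result: 1222/5.
I try dial.lunge(n='2'), and see 1706-12-30.
Then gauge.express(v='-1', u_from='s', u_to='h'), which returns -1/3600.


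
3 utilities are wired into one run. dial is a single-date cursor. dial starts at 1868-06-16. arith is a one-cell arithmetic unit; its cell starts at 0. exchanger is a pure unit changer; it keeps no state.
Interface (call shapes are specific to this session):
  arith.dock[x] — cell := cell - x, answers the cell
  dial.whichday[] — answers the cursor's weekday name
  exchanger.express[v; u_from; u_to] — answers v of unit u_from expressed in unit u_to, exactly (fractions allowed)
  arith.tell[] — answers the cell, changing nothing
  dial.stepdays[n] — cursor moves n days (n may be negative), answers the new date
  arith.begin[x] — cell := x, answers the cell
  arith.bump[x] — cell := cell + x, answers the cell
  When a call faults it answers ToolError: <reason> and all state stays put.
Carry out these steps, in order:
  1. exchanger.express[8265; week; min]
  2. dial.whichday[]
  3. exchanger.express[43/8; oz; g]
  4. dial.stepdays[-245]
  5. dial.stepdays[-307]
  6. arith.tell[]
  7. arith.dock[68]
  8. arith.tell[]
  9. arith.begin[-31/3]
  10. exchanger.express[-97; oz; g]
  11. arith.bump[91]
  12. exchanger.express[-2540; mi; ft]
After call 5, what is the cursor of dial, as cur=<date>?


→ exchanger.express(v: 8265, u_from: week, u_to: min)
← 83311200
→ dial.whichday()
← Tuesday
→ exchanger.express(v: 43/8, u_from: oz, u_to: g)
← 1950447191/12800000
→ dial.stepdays(n: -245)
← 1867-10-15
→ dial.stepdays(n: -307)
← 1866-12-12
→ arith.tell()
← 0
→ arith.dock(x: 68)
← -68
→ arith.tell()
← -68
→ arith.begin(x: -31/3)
← -31/3
→ exchanger.express(v: -97, u_from: oz, u_to: g)
← -4399845989/1600000
→ arith.bump(x: 91)
← 242/3
→ exchanger.express(v: -2540, u_from: mi, u_to: ft)
← -13411200

Answer: cur=1866-12-12


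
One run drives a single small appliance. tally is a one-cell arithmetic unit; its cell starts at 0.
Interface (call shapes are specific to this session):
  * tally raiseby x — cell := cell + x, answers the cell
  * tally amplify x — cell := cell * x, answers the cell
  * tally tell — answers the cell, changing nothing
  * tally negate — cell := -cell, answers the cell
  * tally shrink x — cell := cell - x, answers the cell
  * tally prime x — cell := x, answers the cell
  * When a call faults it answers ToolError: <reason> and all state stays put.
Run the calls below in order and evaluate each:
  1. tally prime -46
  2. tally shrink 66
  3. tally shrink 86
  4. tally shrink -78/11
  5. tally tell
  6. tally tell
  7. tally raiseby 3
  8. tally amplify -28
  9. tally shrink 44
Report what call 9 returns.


>>> tally prime x='-46'
:: -46
>>> tally shrink x='66'
:: -112
>>> tally shrink x='86'
:: -198
>>> tally shrink x='-78/11'
:: -2100/11
>>> tally tell
:: -2100/11
>>> tally tell
:: -2100/11
>>> tally raiseby x='3'
:: -2067/11
>>> tally amplify x='-28'
:: 57876/11
>>> tally shrink x='44'
:: 57392/11

Answer: 57392/11


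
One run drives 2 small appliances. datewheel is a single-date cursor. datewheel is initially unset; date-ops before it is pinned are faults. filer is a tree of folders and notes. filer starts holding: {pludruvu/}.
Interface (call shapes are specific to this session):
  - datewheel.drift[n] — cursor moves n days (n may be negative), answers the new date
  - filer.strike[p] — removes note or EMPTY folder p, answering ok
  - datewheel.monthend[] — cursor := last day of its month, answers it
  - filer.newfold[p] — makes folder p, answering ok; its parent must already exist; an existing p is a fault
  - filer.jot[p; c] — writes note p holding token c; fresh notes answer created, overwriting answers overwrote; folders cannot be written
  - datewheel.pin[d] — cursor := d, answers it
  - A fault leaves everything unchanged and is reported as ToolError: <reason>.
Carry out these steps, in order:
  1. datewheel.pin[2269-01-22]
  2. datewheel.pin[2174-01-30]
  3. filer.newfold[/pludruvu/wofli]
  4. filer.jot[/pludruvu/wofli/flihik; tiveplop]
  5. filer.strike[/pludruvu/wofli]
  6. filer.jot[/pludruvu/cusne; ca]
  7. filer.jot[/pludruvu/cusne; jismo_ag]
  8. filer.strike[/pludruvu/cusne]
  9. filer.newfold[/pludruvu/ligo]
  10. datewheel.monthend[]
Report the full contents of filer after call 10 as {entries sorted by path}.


> datewheel.pin d→2269-01-22
= 2269-01-22
> datewheel.pin d→2174-01-30
= 2174-01-30
> filer.newfold p→/pludruvu/wofli
= ok
> filer.jot p→/pludruvu/wofli/flihik c→tiveplop
= created
> filer.strike p→/pludruvu/wofli
= ToolError: not empty
> filer.jot p→/pludruvu/cusne c→ca
= created
> filer.jot p→/pludruvu/cusne c→jismo_ag
= overwrote
> filer.strike p→/pludruvu/cusne
= ok
> filer.newfold p→/pludruvu/ligo
= ok
> datewheel.monthend
= 2174-01-31

Answer: {pludruvu/, pludruvu/ligo/, pludruvu/wofli/, pludruvu/wofli/flihik=tiveplop}


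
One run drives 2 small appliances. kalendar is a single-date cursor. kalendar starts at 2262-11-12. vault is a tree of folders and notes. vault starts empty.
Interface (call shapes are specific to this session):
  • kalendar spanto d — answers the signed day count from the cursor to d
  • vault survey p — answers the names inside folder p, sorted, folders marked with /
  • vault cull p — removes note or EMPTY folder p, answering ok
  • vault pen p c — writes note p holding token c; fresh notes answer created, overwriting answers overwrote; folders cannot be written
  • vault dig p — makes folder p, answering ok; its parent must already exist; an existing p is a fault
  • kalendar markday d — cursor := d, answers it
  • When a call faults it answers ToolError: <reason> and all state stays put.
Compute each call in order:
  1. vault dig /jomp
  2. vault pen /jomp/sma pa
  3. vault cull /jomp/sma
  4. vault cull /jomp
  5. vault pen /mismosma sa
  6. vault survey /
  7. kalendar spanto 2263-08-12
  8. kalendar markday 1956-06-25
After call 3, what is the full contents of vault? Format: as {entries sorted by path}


Step: vault dig[p=/jomp]
Result: ok
Step: vault pen[p=/jomp/sma; c=pa]
Result: created
Step: vault cull[p=/jomp/sma]
Result: ok
Step: vault cull[p=/jomp]
Result: ok
Step: vault pen[p=/mismosma; c=sa]
Result: created
Step: vault survey[p=/]
Result: [mismosma]
Step: kalendar spanto[d=2263-08-12]
Result: 273
Step: kalendar markday[d=1956-06-25]
Result: 1956-06-25

Answer: {jomp/}


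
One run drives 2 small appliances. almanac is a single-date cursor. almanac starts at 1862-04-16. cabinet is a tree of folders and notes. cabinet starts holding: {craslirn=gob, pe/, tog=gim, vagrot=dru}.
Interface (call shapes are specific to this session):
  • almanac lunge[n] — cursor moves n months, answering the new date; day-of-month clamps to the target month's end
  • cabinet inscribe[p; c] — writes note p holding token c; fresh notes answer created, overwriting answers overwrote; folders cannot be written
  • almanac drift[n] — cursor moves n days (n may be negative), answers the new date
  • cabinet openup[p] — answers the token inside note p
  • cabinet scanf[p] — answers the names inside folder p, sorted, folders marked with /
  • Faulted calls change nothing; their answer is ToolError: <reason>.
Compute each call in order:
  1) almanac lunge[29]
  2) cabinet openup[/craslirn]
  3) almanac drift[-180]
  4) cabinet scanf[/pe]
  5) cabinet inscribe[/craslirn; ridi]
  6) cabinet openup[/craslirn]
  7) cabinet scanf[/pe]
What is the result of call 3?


[in] almanac lunge 29
  1864-09-16
[in] cabinet openup /craslirn
  gob
[in] almanac drift -180
  1864-03-20
[in] cabinet scanf /pe
  []
[in] cabinet inscribe /craslirn ridi
  overwrote
[in] cabinet openup /craslirn
  ridi
[in] cabinet scanf /pe
  []

Answer: 1864-03-20


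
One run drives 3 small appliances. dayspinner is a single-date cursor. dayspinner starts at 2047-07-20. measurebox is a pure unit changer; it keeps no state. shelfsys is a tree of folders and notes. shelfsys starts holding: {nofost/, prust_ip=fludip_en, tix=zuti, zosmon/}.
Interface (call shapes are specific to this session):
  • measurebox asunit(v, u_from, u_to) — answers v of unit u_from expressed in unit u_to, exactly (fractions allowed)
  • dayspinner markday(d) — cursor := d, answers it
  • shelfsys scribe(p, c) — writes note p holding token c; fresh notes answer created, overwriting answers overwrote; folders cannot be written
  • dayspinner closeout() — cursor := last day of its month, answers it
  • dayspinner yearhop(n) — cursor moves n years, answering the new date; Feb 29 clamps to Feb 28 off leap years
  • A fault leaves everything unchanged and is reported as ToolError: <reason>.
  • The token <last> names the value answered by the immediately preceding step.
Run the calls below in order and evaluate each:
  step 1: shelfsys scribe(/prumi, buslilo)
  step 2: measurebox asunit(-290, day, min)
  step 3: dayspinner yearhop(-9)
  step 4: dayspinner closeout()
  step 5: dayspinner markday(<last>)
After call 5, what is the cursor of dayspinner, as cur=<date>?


Answer: cur=2038-07-31

Derivation:
-> shelfsys scribe(p: /prumi, c: buslilo)
<- created
-> measurebox asunit(v: -290, u_from: day, u_to: min)
<- -417600
-> dayspinner yearhop(n: -9)
<- 2038-07-20
-> dayspinner closeout()
<- 2038-07-31
-> dayspinner markday(d: <last>)
<- 2038-07-31


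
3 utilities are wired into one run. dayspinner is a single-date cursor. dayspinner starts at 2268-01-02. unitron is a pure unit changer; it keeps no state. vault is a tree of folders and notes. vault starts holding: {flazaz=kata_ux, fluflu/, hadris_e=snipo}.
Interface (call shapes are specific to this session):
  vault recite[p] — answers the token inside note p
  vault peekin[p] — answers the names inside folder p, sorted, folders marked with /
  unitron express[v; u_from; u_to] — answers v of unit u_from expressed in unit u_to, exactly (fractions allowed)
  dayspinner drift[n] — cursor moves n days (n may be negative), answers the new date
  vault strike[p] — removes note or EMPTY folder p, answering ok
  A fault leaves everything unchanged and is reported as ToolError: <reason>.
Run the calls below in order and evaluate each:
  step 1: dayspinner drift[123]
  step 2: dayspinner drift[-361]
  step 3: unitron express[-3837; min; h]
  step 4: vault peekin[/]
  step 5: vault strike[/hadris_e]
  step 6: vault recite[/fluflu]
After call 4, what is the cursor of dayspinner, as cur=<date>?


I try dayspinner drift with n=123, giving 2268-05-04.
I run dayspinner drift with n=-361, → 2267-05-09.
Invoking unitron express with v=-3837, u_from=min, u_to=h, and get -1279/20.
I try vault peekin with p=/, which returns [flazaz, fluflu/, hadris_e].
I try vault strike with p=/hadris_e, — result: ok.
I use vault recite with p=/fluflu, and get ToolError: is a directory.

Answer: cur=2267-05-09


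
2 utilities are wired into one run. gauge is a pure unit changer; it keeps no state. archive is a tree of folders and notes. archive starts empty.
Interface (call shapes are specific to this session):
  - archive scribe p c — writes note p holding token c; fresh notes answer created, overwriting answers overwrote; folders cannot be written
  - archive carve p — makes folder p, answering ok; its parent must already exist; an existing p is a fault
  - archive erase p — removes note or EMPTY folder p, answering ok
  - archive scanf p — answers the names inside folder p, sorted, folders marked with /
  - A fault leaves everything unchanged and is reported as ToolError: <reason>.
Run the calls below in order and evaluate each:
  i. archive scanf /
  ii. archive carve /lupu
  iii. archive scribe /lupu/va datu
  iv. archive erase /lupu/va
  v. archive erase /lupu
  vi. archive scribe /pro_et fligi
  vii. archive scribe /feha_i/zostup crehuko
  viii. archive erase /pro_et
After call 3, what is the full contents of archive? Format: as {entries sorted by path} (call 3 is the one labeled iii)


Calling archive scanf using /, giving [].
I call archive carve using /lupu, giving ok.
Using archive scribe using /lupu/va, datu, yielding created.
Calling archive erase using /lupu/va, yielding ok.
Invoking archive erase using /lupu, and get ok.
I invoke archive scribe using /pro_et, fligi, which returns created.
I call archive scribe using /feha_i/zostup, crehuko, → ToolError: no parent.
I invoke archive erase using /pro_et, and observe ok.

Answer: {lupu/, lupu/va=datu}


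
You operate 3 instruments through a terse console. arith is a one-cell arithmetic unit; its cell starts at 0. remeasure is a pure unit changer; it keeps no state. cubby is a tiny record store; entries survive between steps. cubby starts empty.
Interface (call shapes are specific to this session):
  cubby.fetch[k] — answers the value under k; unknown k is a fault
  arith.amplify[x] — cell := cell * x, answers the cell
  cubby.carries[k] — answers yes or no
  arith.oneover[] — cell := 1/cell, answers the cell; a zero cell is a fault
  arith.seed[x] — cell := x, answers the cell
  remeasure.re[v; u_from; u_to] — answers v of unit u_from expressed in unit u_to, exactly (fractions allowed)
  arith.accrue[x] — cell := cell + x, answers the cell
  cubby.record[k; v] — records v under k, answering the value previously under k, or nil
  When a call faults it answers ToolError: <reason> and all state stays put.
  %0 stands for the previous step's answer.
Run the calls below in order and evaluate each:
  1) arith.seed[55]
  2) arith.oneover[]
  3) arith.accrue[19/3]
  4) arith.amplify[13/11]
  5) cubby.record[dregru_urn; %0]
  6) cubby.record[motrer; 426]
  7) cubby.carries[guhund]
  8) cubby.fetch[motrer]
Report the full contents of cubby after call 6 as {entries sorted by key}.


>> arith.seed(55)
<< 55
>> arith.oneover()
<< 1/55
>> arith.accrue(19/3)
<< 1048/165
>> arith.amplify(13/11)
<< 13624/1815
>> cubby.record(dregru_urn, %0)
<< nil
>> cubby.record(motrer, 426)
<< nil
>> cubby.carries(guhund)
<< no
>> cubby.fetch(motrer)
<< 426

Answer: {dregru_urn=13624/1815, motrer=426}


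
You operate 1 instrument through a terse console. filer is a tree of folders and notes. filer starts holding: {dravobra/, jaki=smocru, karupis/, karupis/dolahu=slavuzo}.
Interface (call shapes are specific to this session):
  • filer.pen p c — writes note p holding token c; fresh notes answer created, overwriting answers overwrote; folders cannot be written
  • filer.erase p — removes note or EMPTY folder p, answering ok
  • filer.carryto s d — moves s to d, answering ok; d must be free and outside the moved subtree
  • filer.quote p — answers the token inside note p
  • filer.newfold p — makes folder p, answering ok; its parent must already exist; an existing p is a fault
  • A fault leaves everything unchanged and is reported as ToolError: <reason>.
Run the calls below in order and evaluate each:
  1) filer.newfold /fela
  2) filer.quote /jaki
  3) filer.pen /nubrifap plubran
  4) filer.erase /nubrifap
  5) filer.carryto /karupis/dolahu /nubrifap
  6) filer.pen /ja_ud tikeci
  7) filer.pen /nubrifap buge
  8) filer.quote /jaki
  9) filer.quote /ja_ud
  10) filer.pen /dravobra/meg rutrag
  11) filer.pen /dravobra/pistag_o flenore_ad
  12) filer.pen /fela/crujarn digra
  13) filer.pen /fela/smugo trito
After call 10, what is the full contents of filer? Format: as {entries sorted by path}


Answer: {dravobra/, dravobra/meg=rutrag, fela/, ja_ud=tikeci, jaki=smocru, karupis/, nubrifap=buge}

Derivation:
==> newfold(p→/fela)
<== ok
==> quote(p→/jaki)
<== smocru
==> pen(p→/nubrifap, c→plubran)
<== created
==> erase(p→/nubrifap)
<== ok
==> carryto(s→/karupis/dolahu, d→/nubrifap)
<== ok
==> pen(p→/ja_ud, c→tikeci)
<== created
==> pen(p→/nubrifap, c→buge)
<== overwrote
==> quote(p→/jaki)
<== smocru
==> quote(p→/ja_ud)
<== tikeci
==> pen(p→/dravobra/meg, c→rutrag)
<== created
==> pen(p→/dravobra/pistag_o, c→flenore_ad)
<== created
==> pen(p→/fela/crujarn, c→digra)
<== created
==> pen(p→/fela/smugo, c→trito)
<== created


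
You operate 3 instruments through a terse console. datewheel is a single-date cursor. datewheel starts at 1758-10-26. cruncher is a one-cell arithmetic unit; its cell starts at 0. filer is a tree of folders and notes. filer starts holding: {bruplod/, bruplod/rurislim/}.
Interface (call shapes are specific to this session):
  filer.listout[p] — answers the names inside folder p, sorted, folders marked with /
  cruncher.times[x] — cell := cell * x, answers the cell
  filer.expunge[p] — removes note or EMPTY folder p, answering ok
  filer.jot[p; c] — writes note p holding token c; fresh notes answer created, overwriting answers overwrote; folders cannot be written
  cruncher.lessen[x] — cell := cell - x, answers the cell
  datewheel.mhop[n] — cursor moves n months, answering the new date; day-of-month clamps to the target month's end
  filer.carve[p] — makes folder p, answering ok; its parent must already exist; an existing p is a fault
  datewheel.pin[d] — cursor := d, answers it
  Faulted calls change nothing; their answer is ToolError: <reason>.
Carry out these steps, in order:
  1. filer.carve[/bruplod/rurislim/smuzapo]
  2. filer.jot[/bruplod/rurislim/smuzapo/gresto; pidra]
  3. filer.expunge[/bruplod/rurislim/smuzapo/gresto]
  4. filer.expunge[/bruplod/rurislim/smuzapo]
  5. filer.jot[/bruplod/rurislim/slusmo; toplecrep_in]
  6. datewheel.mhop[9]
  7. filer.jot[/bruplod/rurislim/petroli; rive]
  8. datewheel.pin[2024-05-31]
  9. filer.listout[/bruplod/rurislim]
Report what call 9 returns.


Answer: [petroli, slusmo]

Derivation:
==> filer.carve(p='/bruplod/rurislim/smuzapo')
<== ok
==> filer.jot(p='/bruplod/rurislim/smuzapo/gresto', c='pidra')
<== created
==> filer.expunge(p='/bruplod/rurislim/smuzapo/gresto')
<== ok
==> filer.expunge(p='/bruplod/rurislim/smuzapo')
<== ok
==> filer.jot(p='/bruplod/rurislim/slusmo', c='toplecrep_in')
<== created
==> datewheel.mhop(n='9')
<== 1759-07-26
==> filer.jot(p='/bruplod/rurislim/petroli', c='rive')
<== created
==> datewheel.pin(d='2024-05-31')
<== 2024-05-31
==> filer.listout(p='/bruplod/rurislim')
<== [petroli, slusmo]


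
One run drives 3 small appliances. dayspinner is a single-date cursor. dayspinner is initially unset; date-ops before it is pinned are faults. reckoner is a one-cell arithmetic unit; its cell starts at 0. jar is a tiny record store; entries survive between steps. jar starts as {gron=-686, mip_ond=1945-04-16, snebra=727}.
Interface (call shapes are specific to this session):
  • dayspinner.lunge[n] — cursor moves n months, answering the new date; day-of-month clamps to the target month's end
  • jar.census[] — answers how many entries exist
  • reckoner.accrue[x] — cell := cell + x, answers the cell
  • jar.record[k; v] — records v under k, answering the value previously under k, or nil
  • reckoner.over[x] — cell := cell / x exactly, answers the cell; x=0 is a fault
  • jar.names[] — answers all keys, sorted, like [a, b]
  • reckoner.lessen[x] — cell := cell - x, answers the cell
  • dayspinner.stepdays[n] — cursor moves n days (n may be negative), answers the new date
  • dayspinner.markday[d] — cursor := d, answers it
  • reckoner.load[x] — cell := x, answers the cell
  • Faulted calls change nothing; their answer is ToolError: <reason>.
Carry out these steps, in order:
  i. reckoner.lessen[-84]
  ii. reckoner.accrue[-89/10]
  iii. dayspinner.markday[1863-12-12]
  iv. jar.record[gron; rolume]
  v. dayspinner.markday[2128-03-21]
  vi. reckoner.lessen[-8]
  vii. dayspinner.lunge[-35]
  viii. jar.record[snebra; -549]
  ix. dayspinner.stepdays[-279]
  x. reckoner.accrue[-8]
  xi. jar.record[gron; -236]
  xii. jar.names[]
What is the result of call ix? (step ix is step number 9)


Answer: 2124-07-16

Derivation:
// reckoner.lessen(x=-84) ~> 84
// reckoner.accrue(x=-89/10) ~> 751/10
// dayspinner.markday(d=1863-12-12) ~> 1863-12-12
// jar.record(k=gron, v=rolume) ~> -686
// dayspinner.markday(d=2128-03-21) ~> 2128-03-21
// reckoner.lessen(x=-8) ~> 831/10
// dayspinner.lunge(n=-35) ~> 2125-04-21
// jar.record(k=snebra, v=-549) ~> 727
// dayspinner.stepdays(n=-279) ~> 2124-07-16
// reckoner.accrue(x=-8) ~> 751/10
// jar.record(k=gron, v=-236) ~> rolume
// jar.names() ~> [gron, mip_ond, snebra]


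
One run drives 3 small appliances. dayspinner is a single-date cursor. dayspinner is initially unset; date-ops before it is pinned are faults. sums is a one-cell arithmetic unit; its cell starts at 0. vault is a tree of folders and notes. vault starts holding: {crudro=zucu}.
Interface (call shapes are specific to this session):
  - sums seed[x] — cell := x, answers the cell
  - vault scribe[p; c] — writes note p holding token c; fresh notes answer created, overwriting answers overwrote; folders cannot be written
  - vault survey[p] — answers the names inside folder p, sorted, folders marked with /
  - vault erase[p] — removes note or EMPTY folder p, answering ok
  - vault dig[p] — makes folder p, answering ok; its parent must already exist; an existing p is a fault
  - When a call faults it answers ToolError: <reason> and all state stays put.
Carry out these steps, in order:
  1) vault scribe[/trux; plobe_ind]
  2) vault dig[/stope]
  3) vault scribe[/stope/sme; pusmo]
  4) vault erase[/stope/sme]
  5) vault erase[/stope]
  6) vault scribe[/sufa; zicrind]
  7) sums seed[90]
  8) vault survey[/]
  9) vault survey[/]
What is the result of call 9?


Answer: [crudro, sufa, trux]

Derivation:
$ vault scribe /trux plobe_ind
:: created
$ vault dig /stope
:: ok
$ vault scribe /stope/sme pusmo
:: created
$ vault erase /stope/sme
:: ok
$ vault erase /stope
:: ok
$ vault scribe /sufa zicrind
:: created
$ sums seed 90
:: 90
$ vault survey /
:: [crudro, sufa, trux]
$ vault survey /
:: [crudro, sufa, trux]


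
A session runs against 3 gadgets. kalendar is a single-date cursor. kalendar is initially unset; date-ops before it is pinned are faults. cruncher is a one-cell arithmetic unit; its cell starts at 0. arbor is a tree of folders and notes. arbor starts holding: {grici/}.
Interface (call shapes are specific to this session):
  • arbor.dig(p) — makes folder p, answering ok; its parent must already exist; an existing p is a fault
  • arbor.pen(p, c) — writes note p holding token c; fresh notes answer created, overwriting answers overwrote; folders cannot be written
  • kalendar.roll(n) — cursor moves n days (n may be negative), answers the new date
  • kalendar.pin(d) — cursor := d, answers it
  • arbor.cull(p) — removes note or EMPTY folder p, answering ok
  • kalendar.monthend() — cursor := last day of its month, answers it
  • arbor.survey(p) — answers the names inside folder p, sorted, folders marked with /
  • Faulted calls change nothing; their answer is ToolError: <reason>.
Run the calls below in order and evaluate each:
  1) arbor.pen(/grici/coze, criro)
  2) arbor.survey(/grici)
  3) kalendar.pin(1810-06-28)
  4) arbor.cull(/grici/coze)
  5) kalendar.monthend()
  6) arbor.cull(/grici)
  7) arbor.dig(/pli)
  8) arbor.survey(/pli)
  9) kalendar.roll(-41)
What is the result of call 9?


Now I run arbor.pen on /grici/coze, criro: created.
I invoke arbor.survey on /grici, and observe [coze].
I call kalendar.pin on 1810-06-28, which returns 1810-06-28.
I try arbor.cull on /grici/coze, yielding ok.
Now I run kalendar.monthend(), and get 1810-06-30.
I run arbor.cull on /grici: ok.
I use arbor.dig on /pli, and observe ok.
I invoke arbor.survey on /pli, giving [].
I invoke kalendar.roll on -41: 1810-05-20.

Answer: 1810-05-20


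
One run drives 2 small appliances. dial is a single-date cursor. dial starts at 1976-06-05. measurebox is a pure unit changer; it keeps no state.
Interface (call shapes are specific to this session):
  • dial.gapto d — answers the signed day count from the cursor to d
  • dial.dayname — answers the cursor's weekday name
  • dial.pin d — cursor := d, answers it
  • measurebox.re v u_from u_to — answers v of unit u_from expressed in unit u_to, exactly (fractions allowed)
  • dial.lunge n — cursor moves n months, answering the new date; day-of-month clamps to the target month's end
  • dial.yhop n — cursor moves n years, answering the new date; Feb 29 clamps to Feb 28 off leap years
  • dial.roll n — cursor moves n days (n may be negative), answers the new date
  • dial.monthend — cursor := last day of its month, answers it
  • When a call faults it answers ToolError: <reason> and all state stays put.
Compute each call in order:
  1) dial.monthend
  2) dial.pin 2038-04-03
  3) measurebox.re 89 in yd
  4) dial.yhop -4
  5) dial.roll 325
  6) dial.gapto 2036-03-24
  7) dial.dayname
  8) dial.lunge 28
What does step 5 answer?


Answer: 2035-02-22

Derivation:
I invoke monthend(), and observe 1976-06-30.
Then pin passing 2038-04-03: 2038-04-03.
I run re passing 89, in, yd, giving 89/36.
Now I run yhop passing -4, giving 2034-04-03.
Now I run roll passing 325, — result: 2035-02-22.
Calling gapto passing 2036-03-24, and see 396.
Using dayname, giving Thursday.
I use lunge passing 28, and observe 2037-06-22.


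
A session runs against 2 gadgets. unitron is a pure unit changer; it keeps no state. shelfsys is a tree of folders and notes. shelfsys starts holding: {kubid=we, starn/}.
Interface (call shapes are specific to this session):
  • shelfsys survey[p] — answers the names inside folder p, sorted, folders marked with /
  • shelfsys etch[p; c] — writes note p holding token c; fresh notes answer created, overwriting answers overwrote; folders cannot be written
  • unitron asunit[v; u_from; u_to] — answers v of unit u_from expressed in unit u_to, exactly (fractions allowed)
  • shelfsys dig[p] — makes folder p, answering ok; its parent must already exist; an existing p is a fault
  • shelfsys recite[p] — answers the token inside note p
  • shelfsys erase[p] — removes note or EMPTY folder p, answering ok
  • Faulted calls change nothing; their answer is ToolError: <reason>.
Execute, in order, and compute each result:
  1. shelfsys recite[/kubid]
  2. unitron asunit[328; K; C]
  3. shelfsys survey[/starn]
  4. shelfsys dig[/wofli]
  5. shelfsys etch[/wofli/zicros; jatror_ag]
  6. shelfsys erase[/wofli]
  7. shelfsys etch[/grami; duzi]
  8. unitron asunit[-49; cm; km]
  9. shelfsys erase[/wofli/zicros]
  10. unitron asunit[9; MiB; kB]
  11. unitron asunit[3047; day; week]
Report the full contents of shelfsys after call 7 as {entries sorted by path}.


[in] shelfsys recite p: /kubid
= we
[in] unitron asunit v: 328 u_from: K u_to: C
= 1097/20
[in] shelfsys survey p: /starn
= []
[in] shelfsys dig p: /wofli
= ok
[in] shelfsys etch p: /wofli/zicros c: jatror_ag
= created
[in] shelfsys erase p: /wofli
= ToolError: not empty
[in] shelfsys etch p: /grami c: duzi
= created
[in] unitron asunit v: -49 u_from: cm u_to: km
= -49/100000
[in] shelfsys erase p: /wofli/zicros
= ok
[in] unitron asunit v: 9 u_from: MiB u_to: kB
= 1179648/125
[in] unitron asunit v: 3047 u_from: day u_to: week
= 3047/7

Answer: {grami=duzi, kubid=we, starn/, wofli/, wofli/zicros=jatror_ag}


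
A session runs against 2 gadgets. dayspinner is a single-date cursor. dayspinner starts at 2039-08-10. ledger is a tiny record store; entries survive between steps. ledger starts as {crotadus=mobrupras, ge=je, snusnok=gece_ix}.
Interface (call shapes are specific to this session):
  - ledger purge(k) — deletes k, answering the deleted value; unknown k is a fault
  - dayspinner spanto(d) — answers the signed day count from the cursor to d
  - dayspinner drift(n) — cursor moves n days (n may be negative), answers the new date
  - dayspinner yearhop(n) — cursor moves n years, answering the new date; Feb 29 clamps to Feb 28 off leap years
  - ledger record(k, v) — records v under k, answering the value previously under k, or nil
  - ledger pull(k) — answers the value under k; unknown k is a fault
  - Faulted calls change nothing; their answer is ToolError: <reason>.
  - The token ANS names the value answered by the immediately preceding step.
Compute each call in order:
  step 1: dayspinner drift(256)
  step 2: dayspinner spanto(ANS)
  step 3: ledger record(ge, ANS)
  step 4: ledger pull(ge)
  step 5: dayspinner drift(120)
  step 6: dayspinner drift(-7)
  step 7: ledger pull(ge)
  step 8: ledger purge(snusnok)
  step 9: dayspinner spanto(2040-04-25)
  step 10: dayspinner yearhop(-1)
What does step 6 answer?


-- dayspinner drift(n: 256) == 2040-04-22
-- dayspinner spanto(d: ANS) == 0
-- ledger record(k: ge, v: ANS) == je
-- ledger pull(k: ge) == 0
-- dayspinner drift(n: 120) == 2040-08-20
-- dayspinner drift(n: -7) == 2040-08-13
-- ledger pull(k: ge) == 0
-- ledger purge(k: snusnok) == gece_ix
-- dayspinner spanto(d: 2040-04-25) == -110
-- dayspinner yearhop(n: -1) == 2039-08-13

Answer: 2040-08-13


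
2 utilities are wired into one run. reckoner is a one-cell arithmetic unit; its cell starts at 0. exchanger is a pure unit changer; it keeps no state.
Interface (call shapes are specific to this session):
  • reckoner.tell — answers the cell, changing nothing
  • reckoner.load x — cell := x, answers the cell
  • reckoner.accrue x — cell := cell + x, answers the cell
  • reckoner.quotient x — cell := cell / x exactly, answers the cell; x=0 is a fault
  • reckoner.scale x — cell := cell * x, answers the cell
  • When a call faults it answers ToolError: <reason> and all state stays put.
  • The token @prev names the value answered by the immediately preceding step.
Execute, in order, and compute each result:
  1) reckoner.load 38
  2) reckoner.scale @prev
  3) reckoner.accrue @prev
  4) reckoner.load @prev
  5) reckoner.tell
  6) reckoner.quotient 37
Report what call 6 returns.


Answer: 2888/37

Derivation:
Do: reckoner.load[x=38]
See: 38
Do: reckoner.scale[x=@prev]
See: 1444
Do: reckoner.accrue[x=@prev]
See: 2888
Do: reckoner.load[x=@prev]
See: 2888
Do: reckoner.tell[]
See: 2888
Do: reckoner.quotient[x=37]
See: 2888/37


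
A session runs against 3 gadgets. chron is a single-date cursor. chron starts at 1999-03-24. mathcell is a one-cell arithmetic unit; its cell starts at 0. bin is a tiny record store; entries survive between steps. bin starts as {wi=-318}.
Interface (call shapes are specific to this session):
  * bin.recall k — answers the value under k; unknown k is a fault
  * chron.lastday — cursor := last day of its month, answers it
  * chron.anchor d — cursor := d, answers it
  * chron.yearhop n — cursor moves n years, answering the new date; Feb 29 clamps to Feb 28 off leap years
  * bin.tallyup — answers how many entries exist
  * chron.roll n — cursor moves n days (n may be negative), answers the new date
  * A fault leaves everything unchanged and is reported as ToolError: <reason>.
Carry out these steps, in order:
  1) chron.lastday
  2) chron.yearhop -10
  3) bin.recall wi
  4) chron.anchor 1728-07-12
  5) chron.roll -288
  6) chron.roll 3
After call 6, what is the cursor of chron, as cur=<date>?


CALL chron.lastday[]
RET  1999-03-31
CALL chron.yearhop[-10]
RET  1989-03-31
CALL bin.recall[wi]
RET  -318
CALL chron.anchor[1728-07-12]
RET  1728-07-12
CALL chron.roll[-288]
RET  1727-09-28
CALL chron.roll[3]
RET  1727-10-01

Answer: cur=1727-10-01


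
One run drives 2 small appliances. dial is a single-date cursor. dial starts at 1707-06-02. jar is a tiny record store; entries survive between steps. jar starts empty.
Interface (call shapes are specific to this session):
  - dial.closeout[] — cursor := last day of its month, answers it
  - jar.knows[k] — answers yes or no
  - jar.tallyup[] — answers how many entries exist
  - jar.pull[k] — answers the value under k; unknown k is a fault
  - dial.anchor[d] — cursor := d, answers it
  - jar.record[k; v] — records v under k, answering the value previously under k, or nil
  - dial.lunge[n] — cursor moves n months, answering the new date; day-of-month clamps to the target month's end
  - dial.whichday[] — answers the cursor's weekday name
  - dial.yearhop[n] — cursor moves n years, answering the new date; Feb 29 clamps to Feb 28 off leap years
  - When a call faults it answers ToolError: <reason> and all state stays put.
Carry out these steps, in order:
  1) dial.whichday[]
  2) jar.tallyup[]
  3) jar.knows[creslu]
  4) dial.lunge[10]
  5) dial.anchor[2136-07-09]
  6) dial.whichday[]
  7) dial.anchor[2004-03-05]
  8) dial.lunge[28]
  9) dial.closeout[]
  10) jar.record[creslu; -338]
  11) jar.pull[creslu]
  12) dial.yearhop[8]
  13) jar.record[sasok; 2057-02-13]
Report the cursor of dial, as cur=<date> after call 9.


Answer: cur=2006-07-31

Derivation:
→ dial.whichday()
← Thursday
→ jar.tallyup()
← 0
→ jar.knows(k: creslu)
← no
→ dial.lunge(n: 10)
← 1708-04-02
→ dial.anchor(d: 2136-07-09)
← 2136-07-09
→ dial.whichday()
← Monday
→ dial.anchor(d: 2004-03-05)
← 2004-03-05
→ dial.lunge(n: 28)
← 2006-07-05
→ dial.closeout()
← 2006-07-31
→ jar.record(k: creslu, v: -338)
← nil
→ jar.pull(k: creslu)
← -338
→ dial.yearhop(n: 8)
← 2014-07-31
→ jar.record(k: sasok, v: 2057-02-13)
← nil


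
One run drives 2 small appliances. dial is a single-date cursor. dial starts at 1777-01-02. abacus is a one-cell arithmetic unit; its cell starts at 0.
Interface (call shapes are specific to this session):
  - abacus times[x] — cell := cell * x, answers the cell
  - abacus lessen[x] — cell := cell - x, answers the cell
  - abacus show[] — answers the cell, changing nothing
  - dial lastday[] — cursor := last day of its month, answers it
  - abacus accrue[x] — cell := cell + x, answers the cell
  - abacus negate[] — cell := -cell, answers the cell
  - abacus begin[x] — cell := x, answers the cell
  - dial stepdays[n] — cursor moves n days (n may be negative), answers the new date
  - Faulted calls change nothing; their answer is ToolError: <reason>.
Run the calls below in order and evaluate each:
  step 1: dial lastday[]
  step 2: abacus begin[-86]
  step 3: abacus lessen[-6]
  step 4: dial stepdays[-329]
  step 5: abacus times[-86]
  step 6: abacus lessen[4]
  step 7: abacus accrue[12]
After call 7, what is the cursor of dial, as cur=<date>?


> dial lastday
  1777-01-31
> abacus begin x→-86
  -86
> abacus lessen x→-6
  -80
> dial stepdays n→-329
  1776-03-08
> abacus times x→-86
  6880
> abacus lessen x→4
  6876
> abacus accrue x→12
  6888

Answer: cur=1776-03-08
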